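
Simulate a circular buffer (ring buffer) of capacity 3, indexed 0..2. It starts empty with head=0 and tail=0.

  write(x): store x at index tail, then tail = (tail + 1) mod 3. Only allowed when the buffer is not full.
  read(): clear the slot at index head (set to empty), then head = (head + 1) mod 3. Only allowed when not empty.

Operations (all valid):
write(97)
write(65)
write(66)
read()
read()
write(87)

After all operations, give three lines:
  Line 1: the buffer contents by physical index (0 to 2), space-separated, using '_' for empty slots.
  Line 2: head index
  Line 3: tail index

Answer: 87 _ 66
2
1

Derivation:
write(97): buf=[97 _ _], head=0, tail=1, size=1
write(65): buf=[97 65 _], head=0, tail=2, size=2
write(66): buf=[97 65 66], head=0, tail=0, size=3
read(): buf=[_ 65 66], head=1, tail=0, size=2
read(): buf=[_ _ 66], head=2, tail=0, size=1
write(87): buf=[87 _ 66], head=2, tail=1, size=2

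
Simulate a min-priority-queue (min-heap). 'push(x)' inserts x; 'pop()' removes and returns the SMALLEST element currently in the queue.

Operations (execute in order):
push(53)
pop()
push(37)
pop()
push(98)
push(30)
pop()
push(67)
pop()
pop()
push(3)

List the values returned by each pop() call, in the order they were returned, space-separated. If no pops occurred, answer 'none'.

push(53): heap contents = [53]
pop() → 53: heap contents = []
push(37): heap contents = [37]
pop() → 37: heap contents = []
push(98): heap contents = [98]
push(30): heap contents = [30, 98]
pop() → 30: heap contents = [98]
push(67): heap contents = [67, 98]
pop() → 67: heap contents = [98]
pop() → 98: heap contents = []
push(3): heap contents = [3]

Answer: 53 37 30 67 98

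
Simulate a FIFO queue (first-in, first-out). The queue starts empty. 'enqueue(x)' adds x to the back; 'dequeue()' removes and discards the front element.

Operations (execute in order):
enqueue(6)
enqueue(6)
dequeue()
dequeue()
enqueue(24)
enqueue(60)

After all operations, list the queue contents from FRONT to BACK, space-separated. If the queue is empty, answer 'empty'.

Answer: 24 60

Derivation:
enqueue(6): [6]
enqueue(6): [6, 6]
dequeue(): [6]
dequeue(): []
enqueue(24): [24]
enqueue(60): [24, 60]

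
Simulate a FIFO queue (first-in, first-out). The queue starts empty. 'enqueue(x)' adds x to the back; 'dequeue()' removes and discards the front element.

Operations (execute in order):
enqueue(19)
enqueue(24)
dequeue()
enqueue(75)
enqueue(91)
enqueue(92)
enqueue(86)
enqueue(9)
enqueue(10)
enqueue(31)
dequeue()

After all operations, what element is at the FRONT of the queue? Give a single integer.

enqueue(19): queue = [19]
enqueue(24): queue = [19, 24]
dequeue(): queue = [24]
enqueue(75): queue = [24, 75]
enqueue(91): queue = [24, 75, 91]
enqueue(92): queue = [24, 75, 91, 92]
enqueue(86): queue = [24, 75, 91, 92, 86]
enqueue(9): queue = [24, 75, 91, 92, 86, 9]
enqueue(10): queue = [24, 75, 91, 92, 86, 9, 10]
enqueue(31): queue = [24, 75, 91, 92, 86, 9, 10, 31]
dequeue(): queue = [75, 91, 92, 86, 9, 10, 31]

Answer: 75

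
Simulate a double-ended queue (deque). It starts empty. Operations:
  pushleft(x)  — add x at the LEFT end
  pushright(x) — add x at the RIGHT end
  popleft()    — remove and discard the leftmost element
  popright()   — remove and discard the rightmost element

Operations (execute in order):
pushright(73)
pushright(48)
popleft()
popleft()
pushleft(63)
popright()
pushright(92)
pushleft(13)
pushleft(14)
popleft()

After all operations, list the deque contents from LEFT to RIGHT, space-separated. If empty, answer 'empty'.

Answer: 13 92

Derivation:
pushright(73): [73]
pushright(48): [73, 48]
popleft(): [48]
popleft(): []
pushleft(63): [63]
popright(): []
pushright(92): [92]
pushleft(13): [13, 92]
pushleft(14): [14, 13, 92]
popleft(): [13, 92]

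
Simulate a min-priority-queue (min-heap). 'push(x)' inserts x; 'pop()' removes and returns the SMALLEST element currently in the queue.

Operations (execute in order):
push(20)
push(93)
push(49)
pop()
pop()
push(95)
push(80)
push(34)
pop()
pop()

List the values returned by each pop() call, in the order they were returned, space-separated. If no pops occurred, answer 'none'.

Answer: 20 49 34 80

Derivation:
push(20): heap contents = [20]
push(93): heap contents = [20, 93]
push(49): heap contents = [20, 49, 93]
pop() → 20: heap contents = [49, 93]
pop() → 49: heap contents = [93]
push(95): heap contents = [93, 95]
push(80): heap contents = [80, 93, 95]
push(34): heap contents = [34, 80, 93, 95]
pop() → 34: heap contents = [80, 93, 95]
pop() → 80: heap contents = [93, 95]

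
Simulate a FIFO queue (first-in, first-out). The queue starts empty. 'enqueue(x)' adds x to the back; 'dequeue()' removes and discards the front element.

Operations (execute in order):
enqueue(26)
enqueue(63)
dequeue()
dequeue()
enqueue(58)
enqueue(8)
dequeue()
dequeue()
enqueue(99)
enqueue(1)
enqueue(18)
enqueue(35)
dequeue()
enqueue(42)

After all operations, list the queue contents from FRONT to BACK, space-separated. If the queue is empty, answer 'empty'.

Answer: 1 18 35 42

Derivation:
enqueue(26): [26]
enqueue(63): [26, 63]
dequeue(): [63]
dequeue(): []
enqueue(58): [58]
enqueue(8): [58, 8]
dequeue(): [8]
dequeue(): []
enqueue(99): [99]
enqueue(1): [99, 1]
enqueue(18): [99, 1, 18]
enqueue(35): [99, 1, 18, 35]
dequeue(): [1, 18, 35]
enqueue(42): [1, 18, 35, 42]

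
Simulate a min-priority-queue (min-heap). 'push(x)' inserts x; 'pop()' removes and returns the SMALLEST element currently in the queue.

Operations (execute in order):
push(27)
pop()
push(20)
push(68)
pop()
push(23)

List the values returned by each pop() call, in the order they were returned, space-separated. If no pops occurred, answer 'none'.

Answer: 27 20

Derivation:
push(27): heap contents = [27]
pop() → 27: heap contents = []
push(20): heap contents = [20]
push(68): heap contents = [20, 68]
pop() → 20: heap contents = [68]
push(23): heap contents = [23, 68]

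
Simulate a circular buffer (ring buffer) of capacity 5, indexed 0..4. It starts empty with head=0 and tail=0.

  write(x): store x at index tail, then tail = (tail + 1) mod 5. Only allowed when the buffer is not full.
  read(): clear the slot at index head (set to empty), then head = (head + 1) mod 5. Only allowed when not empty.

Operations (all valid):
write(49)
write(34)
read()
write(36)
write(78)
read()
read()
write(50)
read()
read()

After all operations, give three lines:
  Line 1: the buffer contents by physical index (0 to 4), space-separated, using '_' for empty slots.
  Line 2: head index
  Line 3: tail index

write(49): buf=[49 _ _ _ _], head=0, tail=1, size=1
write(34): buf=[49 34 _ _ _], head=0, tail=2, size=2
read(): buf=[_ 34 _ _ _], head=1, tail=2, size=1
write(36): buf=[_ 34 36 _ _], head=1, tail=3, size=2
write(78): buf=[_ 34 36 78 _], head=1, tail=4, size=3
read(): buf=[_ _ 36 78 _], head=2, tail=4, size=2
read(): buf=[_ _ _ 78 _], head=3, tail=4, size=1
write(50): buf=[_ _ _ 78 50], head=3, tail=0, size=2
read(): buf=[_ _ _ _ 50], head=4, tail=0, size=1
read(): buf=[_ _ _ _ _], head=0, tail=0, size=0

Answer: _ _ _ _ _
0
0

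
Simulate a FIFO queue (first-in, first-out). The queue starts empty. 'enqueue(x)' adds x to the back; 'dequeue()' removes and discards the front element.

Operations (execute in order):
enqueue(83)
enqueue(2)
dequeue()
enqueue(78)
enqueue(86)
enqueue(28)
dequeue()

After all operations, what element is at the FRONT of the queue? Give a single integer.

Answer: 78

Derivation:
enqueue(83): queue = [83]
enqueue(2): queue = [83, 2]
dequeue(): queue = [2]
enqueue(78): queue = [2, 78]
enqueue(86): queue = [2, 78, 86]
enqueue(28): queue = [2, 78, 86, 28]
dequeue(): queue = [78, 86, 28]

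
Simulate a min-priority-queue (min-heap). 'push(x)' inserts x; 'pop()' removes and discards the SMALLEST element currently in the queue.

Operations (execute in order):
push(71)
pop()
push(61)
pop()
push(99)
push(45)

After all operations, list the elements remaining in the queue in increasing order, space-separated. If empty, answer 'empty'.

Answer: 45 99

Derivation:
push(71): heap contents = [71]
pop() → 71: heap contents = []
push(61): heap contents = [61]
pop() → 61: heap contents = []
push(99): heap contents = [99]
push(45): heap contents = [45, 99]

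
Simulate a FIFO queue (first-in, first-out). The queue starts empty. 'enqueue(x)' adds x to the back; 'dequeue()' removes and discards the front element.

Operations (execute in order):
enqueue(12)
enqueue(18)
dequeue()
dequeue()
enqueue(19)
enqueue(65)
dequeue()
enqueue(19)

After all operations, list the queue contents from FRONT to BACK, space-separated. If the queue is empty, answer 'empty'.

Answer: 65 19

Derivation:
enqueue(12): [12]
enqueue(18): [12, 18]
dequeue(): [18]
dequeue(): []
enqueue(19): [19]
enqueue(65): [19, 65]
dequeue(): [65]
enqueue(19): [65, 19]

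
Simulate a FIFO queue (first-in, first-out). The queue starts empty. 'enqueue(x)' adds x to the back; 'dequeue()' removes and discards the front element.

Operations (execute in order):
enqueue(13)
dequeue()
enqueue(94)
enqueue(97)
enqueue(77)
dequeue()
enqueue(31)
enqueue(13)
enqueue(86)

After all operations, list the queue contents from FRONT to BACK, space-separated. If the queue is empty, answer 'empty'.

Answer: 97 77 31 13 86

Derivation:
enqueue(13): [13]
dequeue(): []
enqueue(94): [94]
enqueue(97): [94, 97]
enqueue(77): [94, 97, 77]
dequeue(): [97, 77]
enqueue(31): [97, 77, 31]
enqueue(13): [97, 77, 31, 13]
enqueue(86): [97, 77, 31, 13, 86]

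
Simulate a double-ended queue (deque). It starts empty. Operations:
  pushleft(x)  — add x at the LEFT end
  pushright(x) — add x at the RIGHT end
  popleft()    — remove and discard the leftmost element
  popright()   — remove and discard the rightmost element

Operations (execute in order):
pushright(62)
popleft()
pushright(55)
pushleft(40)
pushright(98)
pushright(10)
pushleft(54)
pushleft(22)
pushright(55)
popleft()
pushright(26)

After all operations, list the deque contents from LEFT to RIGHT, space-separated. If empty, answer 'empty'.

Answer: 54 40 55 98 10 55 26

Derivation:
pushright(62): [62]
popleft(): []
pushright(55): [55]
pushleft(40): [40, 55]
pushright(98): [40, 55, 98]
pushright(10): [40, 55, 98, 10]
pushleft(54): [54, 40, 55, 98, 10]
pushleft(22): [22, 54, 40, 55, 98, 10]
pushright(55): [22, 54, 40, 55, 98, 10, 55]
popleft(): [54, 40, 55, 98, 10, 55]
pushright(26): [54, 40, 55, 98, 10, 55, 26]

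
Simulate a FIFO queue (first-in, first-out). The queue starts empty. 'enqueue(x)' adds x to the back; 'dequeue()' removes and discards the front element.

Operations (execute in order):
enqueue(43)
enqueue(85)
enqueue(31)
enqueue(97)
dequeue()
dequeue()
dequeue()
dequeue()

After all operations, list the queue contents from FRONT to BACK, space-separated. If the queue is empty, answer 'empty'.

enqueue(43): [43]
enqueue(85): [43, 85]
enqueue(31): [43, 85, 31]
enqueue(97): [43, 85, 31, 97]
dequeue(): [85, 31, 97]
dequeue(): [31, 97]
dequeue(): [97]
dequeue(): []

Answer: empty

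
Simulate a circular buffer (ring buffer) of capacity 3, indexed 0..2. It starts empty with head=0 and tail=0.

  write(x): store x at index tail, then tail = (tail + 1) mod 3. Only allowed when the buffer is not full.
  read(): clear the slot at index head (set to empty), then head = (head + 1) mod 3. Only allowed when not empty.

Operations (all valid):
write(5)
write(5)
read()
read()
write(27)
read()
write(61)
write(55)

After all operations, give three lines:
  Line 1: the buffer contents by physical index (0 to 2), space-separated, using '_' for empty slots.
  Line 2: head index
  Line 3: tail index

write(5): buf=[5 _ _], head=0, tail=1, size=1
write(5): buf=[5 5 _], head=0, tail=2, size=2
read(): buf=[_ 5 _], head=1, tail=2, size=1
read(): buf=[_ _ _], head=2, tail=2, size=0
write(27): buf=[_ _ 27], head=2, tail=0, size=1
read(): buf=[_ _ _], head=0, tail=0, size=0
write(61): buf=[61 _ _], head=0, tail=1, size=1
write(55): buf=[61 55 _], head=0, tail=2, size=2

Answer: 61 55 _
0
2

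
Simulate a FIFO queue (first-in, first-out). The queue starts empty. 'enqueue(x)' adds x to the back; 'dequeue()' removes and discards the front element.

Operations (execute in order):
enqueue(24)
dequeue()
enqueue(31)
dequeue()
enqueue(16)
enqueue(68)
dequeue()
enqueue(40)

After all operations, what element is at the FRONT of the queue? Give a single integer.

enqueue(24): queue = [24]
dequeue(): queue = []
enqueue(31): queue = [31]
dequeue(): queue = []
enqueue(16): queue = [16]
enqueue(68): queue = [16, 68]
dequeue(): queue = [68]
enqueue(40): queue = [68, 40]

Answer: 68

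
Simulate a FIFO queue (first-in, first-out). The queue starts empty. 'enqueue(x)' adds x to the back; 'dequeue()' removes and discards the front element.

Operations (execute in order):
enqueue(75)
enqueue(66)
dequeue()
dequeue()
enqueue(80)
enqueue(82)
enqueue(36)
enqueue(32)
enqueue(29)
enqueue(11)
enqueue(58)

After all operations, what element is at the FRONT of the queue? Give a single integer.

enqueue(75): queue = [75]
enqueue(66): queue = [75, 66]
dequeue(): queue = [66]
dequeue(): queue = []
enqueue(80): queue = [80]
enqueue(82): queue = [80, 82]
enqueue(36): queue = [80, 82, 36]
enqueue(32): queue = [80, 82, 36, 32]
enqueue(29): queue = [80, 82, 36, 32, 29]
enqueue(11): queue = [80, 82, 36, 32, 29, 11]
enqueue(58): queue = [80, 82, 36, 32, 29, 11, 58]

Answer: 80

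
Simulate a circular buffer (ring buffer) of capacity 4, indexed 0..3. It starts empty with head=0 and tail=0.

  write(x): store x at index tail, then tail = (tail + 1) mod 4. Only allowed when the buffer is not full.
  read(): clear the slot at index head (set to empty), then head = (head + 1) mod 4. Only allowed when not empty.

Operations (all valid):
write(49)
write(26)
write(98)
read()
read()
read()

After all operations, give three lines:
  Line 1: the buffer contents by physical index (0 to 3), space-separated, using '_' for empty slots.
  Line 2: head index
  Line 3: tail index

Answer: _ _ _ _
3
3

Derivation:
write(49): buf=[49 _ _ _], head=0, tail=1, size=1
write(26): buf=[49 26 _ _], head=0, tail=2, size=2
write(98): buf=[49 26 98 _], head=0, tail=3, size=3
read(): buf=[_ 26 98 _], head=1, tail=3, size=2
read(): buf=[_ _ 98 _], head=2, tail=3, size=1
read(): buf=[_ _ _ _], head=3, tail=3, size=0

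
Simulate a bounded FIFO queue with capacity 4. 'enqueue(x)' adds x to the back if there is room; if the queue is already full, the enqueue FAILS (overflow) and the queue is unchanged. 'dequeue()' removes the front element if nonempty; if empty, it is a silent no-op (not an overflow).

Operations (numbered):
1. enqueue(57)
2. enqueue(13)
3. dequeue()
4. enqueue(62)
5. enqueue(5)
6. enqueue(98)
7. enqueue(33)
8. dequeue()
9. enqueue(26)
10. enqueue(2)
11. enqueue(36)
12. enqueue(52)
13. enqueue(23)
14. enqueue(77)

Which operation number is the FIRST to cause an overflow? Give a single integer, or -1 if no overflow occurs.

1. enqueue(57): size=1
2. enqueue(13): size=2
3. dequeue(): size=1
4. enqueue(62): size=2
5. enqueue(5): size=3
6. enqueue(98): size=4
7. enqueue(33): size=4=cap → OVERFLOW (fail)
8. dequeue(): size=3
9. enqueue(26): size=4
10. enqueue(2): size=4=cap → OVERFLOW (fail)
11. enqueue(36): size=4=cap → OVERFLOW (fail)
12. enqueue(52): size=4=cap → OVERFLOW (fail)
13. enqueue(23): size=4=cap → OVERFLOW (fail)
14. enqueue(77): size=4=cap → OVERFLOW (fail)

Answer: 7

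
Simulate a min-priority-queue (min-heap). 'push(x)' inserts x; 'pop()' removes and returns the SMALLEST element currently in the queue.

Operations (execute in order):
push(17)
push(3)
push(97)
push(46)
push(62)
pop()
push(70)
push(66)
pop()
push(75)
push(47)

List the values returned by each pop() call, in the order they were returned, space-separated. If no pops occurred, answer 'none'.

Answer: 3 17

Derivation:
push(17): heap contents = [17]
push(3): heap contents = [3, 17]
push(97): heap contents = [3, 17, 97]
push(46): heap contents = [3, 17, 46, 97]
push(62): heap contents = [3, 17, 46, 62, 97]
pop() → 3: heap contents = [17, 46, 62, 97]
push(70): heap contents = [17, 46, 62, 70, 97]
push(66): heap contents = [17, 46, 62, 66, 70, 97]
pop() → 17: heap contents = [46, 62, 66, 70, 97]
push(75): heap contents = [46, 62, 66, 70, 75, 97]
push(47): heap contents = [46, 47, 62, 66, 70, 75, 97]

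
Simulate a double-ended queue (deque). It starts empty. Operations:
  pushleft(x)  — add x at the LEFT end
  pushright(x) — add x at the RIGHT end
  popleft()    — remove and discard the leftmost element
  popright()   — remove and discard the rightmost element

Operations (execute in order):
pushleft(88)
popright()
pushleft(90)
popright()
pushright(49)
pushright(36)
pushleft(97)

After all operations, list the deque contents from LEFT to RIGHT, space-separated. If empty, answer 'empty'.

Answer: 97 49 36

Derivation:
pushleft(88): [88]
popright(): []
pushleft(90): [90]
popright(): []
pushright(49): [49]
pushright(36): [49, 36]
pushleft(97): [97, 49, 36]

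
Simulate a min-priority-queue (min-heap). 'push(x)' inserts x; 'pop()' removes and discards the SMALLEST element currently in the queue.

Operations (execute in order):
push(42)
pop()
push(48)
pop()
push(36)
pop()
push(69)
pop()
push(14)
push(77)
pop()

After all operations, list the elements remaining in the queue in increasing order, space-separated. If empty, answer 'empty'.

push(42): heap contents = [42]
pop() → 42: heap contents = []
push(48): heap contents = [48]
pop() → 48: heap contents = []
push(36): heap contents = [36]
pop() → 36: heap contents = []
push(69): heap contents = [69]
pop() → 69: heap contents = []
push(14): heap contents = [14]
push(77): heap contents = [14, 77]
pop() → 14: heap contents = [77]

Answer: 77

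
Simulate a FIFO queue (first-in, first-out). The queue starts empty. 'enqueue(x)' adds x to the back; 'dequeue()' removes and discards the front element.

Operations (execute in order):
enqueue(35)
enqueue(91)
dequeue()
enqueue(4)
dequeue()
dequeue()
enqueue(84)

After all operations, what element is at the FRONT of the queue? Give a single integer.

enqueue(35): queue = [35]
enqueue(91): queue = [35, 91]
dequeue(): queue = [91]
enqueue(4): queue = [91, 4]
dequeue(): queue = [4]
dequeue(): queue = []
enqueue(84): queue = [84]

Answer: 84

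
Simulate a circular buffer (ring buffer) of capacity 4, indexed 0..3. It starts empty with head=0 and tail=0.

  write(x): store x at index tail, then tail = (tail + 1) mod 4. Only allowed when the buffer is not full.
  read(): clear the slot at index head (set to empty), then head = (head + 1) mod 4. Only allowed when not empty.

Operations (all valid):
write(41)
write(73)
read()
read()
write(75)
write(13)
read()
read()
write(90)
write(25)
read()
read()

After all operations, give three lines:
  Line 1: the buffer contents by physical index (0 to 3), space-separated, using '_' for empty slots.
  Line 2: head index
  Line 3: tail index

Answer: _ _ _ _
2
2

Derivation:
write(41): buf=[41 _ _ _], head=0, tail=1, size=1
write(73): buf=[41 73 _ _], head=0, tail=2, size=2
read(): buf=[_ 73 _ _], head=1, tail=2, size=1
read(): buf=[_ _ _ _], head=2, tail=2, size=0
write(75): buf=[_ _ 75 _], head=2, tail=3, size=1
write(13): buf=[_ _ 75 13], head=2, tail=0, size=2
read(): buf=[_ _ _ 13], head=3, tail=0, size=1
read(): buf=[_ _ _ _], head=0, tail=0, size=0
write(90): buf=[90 _ _ _], head=0, tail=1, size=1
write(25): buf=[90 25 _ _], head=0, tail=2, size=2
read(): buf=[_ 25 _ _], head=1, tail=2, size=1
read(): buf=[_ _ _ _], head=2, tail=2, size=0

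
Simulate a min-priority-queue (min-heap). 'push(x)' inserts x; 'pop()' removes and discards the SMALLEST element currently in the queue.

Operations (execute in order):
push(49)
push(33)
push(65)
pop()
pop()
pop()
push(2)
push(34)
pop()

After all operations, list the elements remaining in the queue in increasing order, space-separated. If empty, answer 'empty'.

push(49): heap contents = [49]
push(33): heap contents = [33, 49]
push(65): heap contents = [33, 49, 65]
pop() → 33: heap contents = [49, 65]
pop() → 49: heap contents = [65]
pop() → 65: heap contents = []
push(2): heap contents = [2]
push(34): heap contents = [2, 34]
pop() → 2: heap contents = [34]

Answer: 34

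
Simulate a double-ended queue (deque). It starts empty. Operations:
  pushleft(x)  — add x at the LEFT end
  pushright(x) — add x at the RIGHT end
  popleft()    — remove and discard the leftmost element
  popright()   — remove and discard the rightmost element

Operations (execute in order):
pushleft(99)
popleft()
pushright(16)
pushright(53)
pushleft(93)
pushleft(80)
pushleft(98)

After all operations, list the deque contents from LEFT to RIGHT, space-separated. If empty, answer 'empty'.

pushleft(99): [99]
popleft(): []
pushright(16): [16]
pushright(53): [16, 53]
pushleft(93): [93, 16, 53]
pushleft(80): [80, 93, 16, 53]
pushleft(98): [98, 80, 93, 16, 53]

Answer: 98 80 93 16 53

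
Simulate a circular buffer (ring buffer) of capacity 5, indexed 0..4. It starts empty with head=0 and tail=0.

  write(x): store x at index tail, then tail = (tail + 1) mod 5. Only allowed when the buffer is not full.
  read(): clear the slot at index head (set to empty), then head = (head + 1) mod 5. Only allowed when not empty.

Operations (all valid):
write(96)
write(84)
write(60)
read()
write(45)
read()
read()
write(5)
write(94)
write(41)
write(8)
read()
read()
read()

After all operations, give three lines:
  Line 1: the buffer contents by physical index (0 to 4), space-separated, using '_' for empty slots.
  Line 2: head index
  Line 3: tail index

write(96): buf=[96 _ _ _ _], head=0, tail=1, size=1
write(84): buf=[96 84 _ _ _], head=0, tail=2, size=2
write(60): buf=[96 84 60 _ _], head=0, tail=3, size=3
read(): buf=[_ 84 60 _ _], head=1, tail=3, size=2
write(45): buf=[_ 84 60 45 _], head=1, tail=4, size=3
read(): buf=[_ _ 60 45 _], head=2, tail=4, size=2
read(): buf=[_ _ _ 45 _], head=3, tail=4, size=1
write(5): buf=[_ _ _ 45 5], head=3, tail=0, size=2
write(94): buf=[94 _ _ 45 5], head=3, tail=1, size=3
write(41): buf=[94 41 _ 45 5], head=3, tail=2, size=4
write(8): buf=[94 41 8 45 5], head=3, tail=3, size=5
read(): buf=[94 41 8 _ 5], head=4, tail=3, size=4
read(): buf=[94 41 8 _ _], head=0, tail=3, size=3
read(): buf=[_ 41 8 _ _], head=1, tail=3, size=2

Answer: _ 41 8 _ _
1
3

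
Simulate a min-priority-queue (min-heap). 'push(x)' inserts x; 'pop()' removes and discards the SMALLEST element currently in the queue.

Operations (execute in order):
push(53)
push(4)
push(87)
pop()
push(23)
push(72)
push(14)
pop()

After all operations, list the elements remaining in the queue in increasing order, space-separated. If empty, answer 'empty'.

Answer: 23 53 72 87

Derivation:
push(53): heap contents = [53]
push(4): heap contents = [4, 53]
push(87): heap contents = [4, 53, 87]
pop() → 4: heap contents = [53, 87]
push(23): heap contents = [23, 53, 87]
push(72): heap contents = [23, 53, 72, 87]
push(14): heap contents = [14, 23, 53, 72, 87]
pop() → 14: heap contents = [23, 53, 72, 87]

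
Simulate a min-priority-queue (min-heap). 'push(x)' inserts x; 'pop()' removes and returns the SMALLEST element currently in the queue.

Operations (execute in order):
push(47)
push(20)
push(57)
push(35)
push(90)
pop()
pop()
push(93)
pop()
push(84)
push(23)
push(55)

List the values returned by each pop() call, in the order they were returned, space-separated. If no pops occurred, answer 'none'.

Answer: 20 35 47

Derivation:
push(47): heap contents = [47]
push(20): heap contents = [20, 47]
push(57): heap contents = [20, 47, 57]
push(35): heap contents = [20, 35, 47, 57]
push(90): heap contents = [20, 35, 47, 57, 90]
pop() → 20: heap contents = [35, 47, 57, 90]
pop() → 35: heap contents = [47, 57, 90]
push(93): heap contents = [47, 57, 90, 93]
pop() → 47: heap contents = [57, 90, 93]
push(84): heap contents = [57, 84, 90, 93]
push(23): heap contents = [23, 57, 84, 90, 93]
push(55): heap contents = [23, 55, 57, 84, 90, 93]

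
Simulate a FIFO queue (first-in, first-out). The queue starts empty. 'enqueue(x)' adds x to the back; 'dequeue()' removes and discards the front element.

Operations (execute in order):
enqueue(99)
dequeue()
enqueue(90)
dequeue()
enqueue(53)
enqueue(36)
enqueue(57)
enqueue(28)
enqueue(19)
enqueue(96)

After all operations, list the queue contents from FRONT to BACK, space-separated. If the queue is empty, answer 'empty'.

enqueue(99): [99]
dequeue(): []
enqueue(90): [90]
dequeue(): []
enqueue(53): [53]
enqueue(36): [53, 36]
enqueue(57): [53, 36, 57]
enqueue(28): [53, 36, 57, 28]
enqueue(19): [53, 36, 57, 28, 19]
enqueue(96): [53, 36, 57, 28, 19, 96]

Answer: 53 36 57 28 19 96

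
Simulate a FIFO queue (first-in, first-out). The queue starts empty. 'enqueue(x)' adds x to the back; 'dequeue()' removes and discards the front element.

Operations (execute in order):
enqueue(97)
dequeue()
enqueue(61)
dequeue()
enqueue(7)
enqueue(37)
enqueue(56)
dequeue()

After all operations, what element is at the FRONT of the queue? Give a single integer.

enqueue(97): queue = [97]
dequeue(): queue = []
enqueue(61): queue = [61]
dequeue(): queue = []
enqueue(7): queue = [7]
enqueue(37): queue = [7, 37]
enqueue(56): queue = [7, 37, 56]
dequeue(): queue = [37, 56]

Answer: 37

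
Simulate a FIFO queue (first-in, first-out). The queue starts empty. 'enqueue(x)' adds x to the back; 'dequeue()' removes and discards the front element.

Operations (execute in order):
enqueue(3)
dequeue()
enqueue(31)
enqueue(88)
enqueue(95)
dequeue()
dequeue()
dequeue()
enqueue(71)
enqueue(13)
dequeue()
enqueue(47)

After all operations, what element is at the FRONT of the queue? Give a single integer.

Answer: 13

Derivation:
enqueue(3): queue = [3]
dequeue(): queue = []
enqueue(31): queue = [31]
enqueue(88): queue = [31, 88]
enqueue(95): queue = [31, 88, 95]
dequeue(): queue = [88, 95]
dequeue(): queue = [95]
dequeue(): queue = []
enqueue(71): queue = [71]
enqueue(13): queue = [71, 13]
dequeue(): queue = [13]
enqueue(47): queue = [13, 47]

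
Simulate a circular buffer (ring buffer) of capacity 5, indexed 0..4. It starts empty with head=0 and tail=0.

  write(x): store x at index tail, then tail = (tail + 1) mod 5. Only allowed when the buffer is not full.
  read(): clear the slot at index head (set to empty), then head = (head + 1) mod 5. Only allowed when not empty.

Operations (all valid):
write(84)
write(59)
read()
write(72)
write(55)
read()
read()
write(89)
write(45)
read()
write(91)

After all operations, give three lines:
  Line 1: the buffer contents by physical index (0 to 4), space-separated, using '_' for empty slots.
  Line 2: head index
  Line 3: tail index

write(84): buf=[84 _ _ _ _], head=0, tail=1, size=1
write(59): buf=[84 59 _ _ _], head=0, tail=2, size=2
read(): buf=[_ 59 _ _ _], head=1, tail=2, size=1
write(72): buf=[_ 59 72 _ _], head=1, tail=3, size=2
write(55): buf=[_ 59 72 55 _], head=1, tail=4, size=3
read(): buf=[_ _ 72 55 _], head=2, tail=4, size=2
read(): buf=[_ _ _ 55 _], head=3, tail=4, size=1
write(89): buf=[_ _ _ 55 89], head=3, tail=0, size=2
write(45): buf=[45 _ _ 55 89], head=3, tail=1, size=3
read(): buf=[45 _ _ _ 89], head=4, tail=1, size=2
write(91): buf=[45 91 _ _ 89], head=4, tail=2, size=3

Answer: 45 91 _ _ 89
4
2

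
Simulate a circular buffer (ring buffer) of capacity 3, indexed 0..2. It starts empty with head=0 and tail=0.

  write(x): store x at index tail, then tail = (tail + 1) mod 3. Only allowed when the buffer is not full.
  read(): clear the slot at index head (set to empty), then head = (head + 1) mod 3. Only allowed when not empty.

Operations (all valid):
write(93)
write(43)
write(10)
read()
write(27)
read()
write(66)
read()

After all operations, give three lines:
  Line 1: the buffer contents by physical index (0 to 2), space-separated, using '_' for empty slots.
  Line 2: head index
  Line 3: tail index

write(93): buf=[93 _ _], head=0, tail=1, size=1
write(43): buf=[93 43 _], head=0, tail=2, size=2
write(10): buf=[93 43 10], head=0, tail=0, size=3
read(): buf=[_ 43 10], head=1, tail=0, size=2
write(27): buf=[27 43 10], head=1, tail=1, size=3
read(): buf=[27 _ 10], head=2, tail=1, size=2
write(66): buf=[27 66 10], head=2, tail=2, size=3
read(): buf=[27 66 _], head=0, tail=2, size=2

Answer: 27 66 _
0
2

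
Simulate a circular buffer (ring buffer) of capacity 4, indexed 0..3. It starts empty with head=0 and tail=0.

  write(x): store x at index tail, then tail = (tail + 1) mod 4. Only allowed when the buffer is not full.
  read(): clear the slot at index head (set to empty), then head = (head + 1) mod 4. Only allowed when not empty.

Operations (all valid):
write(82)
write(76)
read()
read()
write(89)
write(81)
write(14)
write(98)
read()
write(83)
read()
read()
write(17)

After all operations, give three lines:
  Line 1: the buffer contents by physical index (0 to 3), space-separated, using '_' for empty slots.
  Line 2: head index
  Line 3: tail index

Answer: _ 98 83 17
1
0

Derivation:
write(82): buf=[82 _ _ _], head=0, tail=1, size=1
write(76): buf=[82 76 _ _], head=0, tail=2, size=2
read(): buf=[_ 76 _ _], head=1, tail=2, size=1
read(): buf=[_ _ _ _], head=2, tail=2, size=0
write(89): buf=[_ _ 89 _], head=2, tail=3, size=1
write(81): buf=[_ _ 89 81], head=2, tail=0, size=2
write(14): buf=[14 _ 89 81], head=2, tail=1, size=3
write(98): buf=[14 98 89 81], head=2, tail=2, size=4
read(): buf=[14 98 _ 81], head=3, tail=2, size=3
write(83): buf=[14 98 83 81], head=3, tail=3, size=4
read(): buf=[14 98 83 _], head=0, tail=3, size=3
read(): buf=[_ 98 83 _], head=1, tail=3, size=2
write(17): buf=[_ 98 83 17], head=1, tail=0, size=3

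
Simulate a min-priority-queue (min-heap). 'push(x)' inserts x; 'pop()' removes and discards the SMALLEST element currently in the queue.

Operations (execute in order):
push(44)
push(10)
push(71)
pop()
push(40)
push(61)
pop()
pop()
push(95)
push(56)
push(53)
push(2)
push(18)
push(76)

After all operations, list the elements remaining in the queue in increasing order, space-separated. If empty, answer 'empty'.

push(44): heap contents = [44]
push(10): heap contents = [10, 44]
push(71): heap contents = [10, 44, 71]
pop() → 10: heap contents = [44, 71]
push(40): heap contents = [40, 44, 71]
push(61): heap contents = [40, 44, 61, 71]
pop() → 40: heap contents = [44, 61, 71]
pop() → 44: heap contents = [61, 71]
push(95): heap contents = [61, 71, 95]
push(56): heap contents = [56, 61, 71, 95]
push(53): heap contents = [53, 56, 61, 71, 95]
push(2): heap contents = [2, 53, 56, 61, 71, 95]
push(18): heap contents = [2, 18, 53, 56, 61, 71, 95]
push(76): heap contents = [2, 18, 53, 56, 61, 71, 76, 95]

Answer: 2 18 53 56 61 71 76 95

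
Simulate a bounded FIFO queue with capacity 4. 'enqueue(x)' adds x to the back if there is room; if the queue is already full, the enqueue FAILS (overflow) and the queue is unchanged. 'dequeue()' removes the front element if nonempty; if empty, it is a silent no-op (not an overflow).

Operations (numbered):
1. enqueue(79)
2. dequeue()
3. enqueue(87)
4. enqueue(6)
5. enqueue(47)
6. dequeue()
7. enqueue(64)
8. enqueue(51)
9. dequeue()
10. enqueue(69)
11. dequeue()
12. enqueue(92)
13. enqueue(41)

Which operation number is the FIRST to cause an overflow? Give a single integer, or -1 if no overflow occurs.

Answer: 13

Derivation:
1. enqueue(79): size=1
2. dequeue(): size=0
3. enqueue(87): size=1
4. enqueue(6): size=2
5. enqueue(47): size=3
6. dequeue(): size=2
7. enqueue(64): size=3
8. enqueue(51): size=4
9. dequeue(): size=3
10. enqueue(69): size=4
11. dequeue(): size=3
12. enqueue(92): size=4
13. enqueue(41): size=4=cap → OVERFLOW (fail)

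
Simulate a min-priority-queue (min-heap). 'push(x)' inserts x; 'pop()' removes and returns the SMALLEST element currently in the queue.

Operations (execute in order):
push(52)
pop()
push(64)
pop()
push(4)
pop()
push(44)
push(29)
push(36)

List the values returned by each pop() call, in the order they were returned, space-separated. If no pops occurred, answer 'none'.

push(52): heap contents = [52]
pop() → 52: heap contents = []
push(64): heap contents = [64]
pop() → 64: heap contents = []
push(4): heap contents = [4]
pop() → 4: heap contents = []
push(44): heap contents = [44]
push(29): heap contents = [29, 44]
push(36): heap contents = [29, 36, 44]

Answer: 52 64 4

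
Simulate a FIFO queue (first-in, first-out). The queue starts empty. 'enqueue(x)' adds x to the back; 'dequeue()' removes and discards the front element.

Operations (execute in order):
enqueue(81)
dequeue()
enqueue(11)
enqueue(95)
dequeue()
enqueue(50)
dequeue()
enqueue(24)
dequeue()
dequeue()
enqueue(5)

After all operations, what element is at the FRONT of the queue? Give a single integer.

Answer: 5

Derivation:
enqueue(81): queue = [81]
dequeue(): queue = []
enqueue(11): queue = [11]
enqueue(95): queue = [11, 95]
dequeue(): queue = [95]
enqueue(50): queue = [95, 50]
dequeue(): queue = [50]
enqueue(24): queue = [50, 24]
dequeue(): queue = [24]
dequeue(): queue = []
enqueue(5): queue = [5]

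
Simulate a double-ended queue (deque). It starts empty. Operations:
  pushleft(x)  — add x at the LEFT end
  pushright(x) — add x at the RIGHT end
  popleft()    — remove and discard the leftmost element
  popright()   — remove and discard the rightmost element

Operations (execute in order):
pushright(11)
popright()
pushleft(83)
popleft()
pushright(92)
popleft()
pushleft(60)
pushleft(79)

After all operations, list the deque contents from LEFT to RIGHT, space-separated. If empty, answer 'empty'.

pushright(11): [11]
popright(): []
pushleft(83): [83]
popleft(): []
pushright(92): [92]
popleft(): []
pushleft(60): [60]
pushleft(79): [79, 60]

Answer: 79 60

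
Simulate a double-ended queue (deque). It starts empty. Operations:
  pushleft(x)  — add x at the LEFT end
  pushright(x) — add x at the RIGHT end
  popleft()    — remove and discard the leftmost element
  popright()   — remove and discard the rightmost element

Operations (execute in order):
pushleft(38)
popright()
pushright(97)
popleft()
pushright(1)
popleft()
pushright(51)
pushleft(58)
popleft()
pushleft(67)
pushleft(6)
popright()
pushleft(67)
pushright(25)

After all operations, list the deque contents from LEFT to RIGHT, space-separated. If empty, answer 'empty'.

pushleft(38): [38]
popright(): []
pushright(97): [97]
popleft(): []
pushright(1): [1]
popleft(): []
pushright(51): [51]
pushleft(58): [58, 51]
popleft(): [51]
pushleft(67): [67, 51]
pushleft(6): [6, 67, 51]
popright(): [6, 67]
pushleft(67): [67, 6, 67]
pushright(25): [67, 6, 67, 25]

Answer: 67 6 67 25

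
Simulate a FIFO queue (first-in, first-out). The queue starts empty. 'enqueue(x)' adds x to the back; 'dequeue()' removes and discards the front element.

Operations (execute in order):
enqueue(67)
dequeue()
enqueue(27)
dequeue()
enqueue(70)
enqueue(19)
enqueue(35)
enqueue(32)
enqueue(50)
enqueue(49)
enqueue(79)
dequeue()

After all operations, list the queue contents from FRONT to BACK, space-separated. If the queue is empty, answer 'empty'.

Answer: 19 35 32 50 49 79

Derivation:
enqueue(67): [67]
dequeue(): []
enqueue(27): [27]
dequeue(): []
enqueue(70): [70]
enqueue(19): [70, 19]
enqueue(35): [70, 19, 35]
enqueue(32): [70, 19, 35, 32]
enqueue(50): [70, 19, 35, 32, 50]
enqueue(49): [70, 19, 35, 32, 50, 49]
enqueue(79): [70, 19, 35, 32, 50, 49, 79]
dequeue(): [19, 35, 32, 50, 49, 79]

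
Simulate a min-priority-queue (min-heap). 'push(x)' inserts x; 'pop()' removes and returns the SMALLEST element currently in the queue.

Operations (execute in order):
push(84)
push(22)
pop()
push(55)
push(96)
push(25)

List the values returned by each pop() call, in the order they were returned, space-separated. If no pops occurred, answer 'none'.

Answer: 22

Derivation:
push(84): heap contents = [84]
push(22): heap contents = [22, 84]
pop() → 22: heap contents = [84]
push(55): heap contents = [55, 84]
push(96): heap contents = [55, 84, 96]
push(25): heap contents = [25, 55, 84, 96]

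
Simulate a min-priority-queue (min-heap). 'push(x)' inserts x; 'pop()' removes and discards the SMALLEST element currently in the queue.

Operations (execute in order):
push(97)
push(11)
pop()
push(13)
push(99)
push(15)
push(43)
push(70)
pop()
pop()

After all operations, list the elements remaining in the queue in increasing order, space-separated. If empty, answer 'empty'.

Answer: 43 70 97 99

Derivation:
push(97): heap contents = [97]
push(11): heap contents = [11, 97]
pop() → 11: heap contents = [97]
push(13): heap contents = [13, 97]
push(99): heap contents = [13, 97, 99]
push(15): heap contents = [13, 15, 97, 99]
push(43): heap contents = [13, 15, 43, 97, 99]
push(70): heap contents = [13, 15, 43, 70, 97, 99]
pop() → 13: heap contents = [15, 43, 70, 97, 99]
pop() → 15: heap contents = [43, 70, 97, 99]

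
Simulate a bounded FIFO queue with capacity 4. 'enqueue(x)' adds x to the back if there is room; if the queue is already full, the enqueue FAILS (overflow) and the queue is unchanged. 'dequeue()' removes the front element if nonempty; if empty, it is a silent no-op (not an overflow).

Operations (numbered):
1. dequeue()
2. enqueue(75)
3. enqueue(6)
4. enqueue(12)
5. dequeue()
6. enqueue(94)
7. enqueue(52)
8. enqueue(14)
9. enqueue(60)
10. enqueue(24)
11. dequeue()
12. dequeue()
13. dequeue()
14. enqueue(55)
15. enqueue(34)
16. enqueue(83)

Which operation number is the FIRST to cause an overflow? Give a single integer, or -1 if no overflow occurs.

1. dequeue(): empty, no-op, size=0
2. enqueue(75): size=1
3. enqueue(6): size=2
4. enqueue(12): size=3
5. dequeue(): size=2
6. enqueue(94): size=3
7. enqueue(52): size=4
8. enqueue(14): size=4=cap → OVERFLOW (fail)
9. enqueue(60): size=4=cap → OVERFLOW (fail)
10. enqueue(24): size=4=cap → OVERFLOW (fail)
11. dequeue(): size=3
12. dequeue(): size=2
13. dequeue(): size=1
14. enqueue(55): size=2
15. enqueue(34): size=3
16. enqueue(83): size=4

Answer: 8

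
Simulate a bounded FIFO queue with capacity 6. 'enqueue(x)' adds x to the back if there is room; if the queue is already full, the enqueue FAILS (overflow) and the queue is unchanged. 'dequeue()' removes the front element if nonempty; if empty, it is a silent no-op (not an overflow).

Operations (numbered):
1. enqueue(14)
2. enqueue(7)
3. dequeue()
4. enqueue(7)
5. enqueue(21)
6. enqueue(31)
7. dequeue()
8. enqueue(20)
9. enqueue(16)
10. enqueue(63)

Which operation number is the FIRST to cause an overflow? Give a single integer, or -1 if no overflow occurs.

1. enqueue(14): size=1
2. enqueue(7): size=2
3. dequeue(): size=1
4. enqueue(7): size=2
5. enqueue(21): size=3
6. enqueue(31): size=4
7. dequeue(): size=3
8. enqueue(20): size=4
9. enqueue(16): size=5
10. enqueue(63): size=6

Answer: -1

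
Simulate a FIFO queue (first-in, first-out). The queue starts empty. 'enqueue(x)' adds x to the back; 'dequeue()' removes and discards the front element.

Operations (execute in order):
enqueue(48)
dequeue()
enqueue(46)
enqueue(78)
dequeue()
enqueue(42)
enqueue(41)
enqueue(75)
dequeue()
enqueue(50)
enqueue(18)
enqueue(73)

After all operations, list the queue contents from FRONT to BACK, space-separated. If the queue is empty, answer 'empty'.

Answer: 42 41 75 50 18 73

Derivation:
enqueue(48): [48]
dequeue(): []
enqueue(46): [46]
enqueue(78): [46, 78]
dequeue(): [78]
enqueue(42): [78, 42]
enqueue(41): [78, 42, 41]
enqueue(75): [78, 42, 41, 75]
dequeue(): [42, 41, 75]
enqueue(50): [42, 41, 75, 50]
enqueue(18): [42, 41, 75, 50, 18]
enqueue(73): [42, 41, 75, 50, 18, 73]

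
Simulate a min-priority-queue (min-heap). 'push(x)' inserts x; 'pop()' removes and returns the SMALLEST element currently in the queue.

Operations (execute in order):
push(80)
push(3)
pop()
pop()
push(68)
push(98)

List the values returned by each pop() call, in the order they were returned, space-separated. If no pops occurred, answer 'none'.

push(80): heap contents = [80]
push(3): heap contents = [3, 80]
pop() → 3: heap contents = [80]
pop() → 80: heap contents = []
push(68): heap contents = [68]
push(98): heap contents = [68, 98]

Answer: 3 80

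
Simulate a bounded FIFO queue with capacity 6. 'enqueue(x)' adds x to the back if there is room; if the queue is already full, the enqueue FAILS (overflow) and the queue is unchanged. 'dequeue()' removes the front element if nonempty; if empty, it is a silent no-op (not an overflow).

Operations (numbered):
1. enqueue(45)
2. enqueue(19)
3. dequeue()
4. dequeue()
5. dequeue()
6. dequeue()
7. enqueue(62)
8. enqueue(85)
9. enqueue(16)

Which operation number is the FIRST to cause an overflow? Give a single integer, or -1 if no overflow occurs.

Answer: -1

Derivation:
1. enqueue(45): size=1
2. enqueue(19): size=2
3. dequeue(): size=1
4. dequeue(): size=0
5. dequeue(): empty, no-op, size=0
6. dequeue(): empty, no-op, size=0
7. enqueue(62): size=1
8. enqueue(85): size=2
9. enqueue(16): size=3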